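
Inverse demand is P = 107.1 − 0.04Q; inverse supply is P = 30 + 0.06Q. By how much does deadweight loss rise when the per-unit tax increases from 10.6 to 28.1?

3386.25

Competitive equilibrium: 107.1 − 0.04Q = 30 + 0.06Q → Q* = 771, P* = 76.26.
For a per-unit tax t: ΔQ = t/0.1, so DWL = ½·t·(t/0.1) = t²/0.2.
At t = 10.6: DWL = 561.8. At t = 28.1: DWL = 3948.05.
Increase = 3948.05 − 561.8 = 3386.25.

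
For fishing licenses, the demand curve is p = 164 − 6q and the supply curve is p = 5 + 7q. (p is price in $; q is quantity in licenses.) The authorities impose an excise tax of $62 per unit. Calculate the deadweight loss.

$147.85

Competitive equilibrium: 164 − 6q = 5 + 7q → q* = 12.2308, p* = 90.6154.
With the tax, the buyer price exceeds the seller price by 62: (164 − 6q) − (5 + 7q) = 62 → q' = 7.4615.
Δq = 12.2308 − 7.4615 = 4.7693; the wedge equals the tax, 62.
The triangle = ½ × 4.7693 × 62 = $147.85.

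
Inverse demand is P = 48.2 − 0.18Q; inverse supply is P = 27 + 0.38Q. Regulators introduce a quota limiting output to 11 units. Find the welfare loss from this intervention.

Competitive equilibrium: 48.2 − 0.18Q = 27 + 0.38Q → Q* = 37.8571, P* = 41.3857.
At Q = 11: demand price = 48.2 − 0.18·11 = 46.22; supply price = 27 + 0.38·11 = 31.18.
ΔQ = 37.8571 − 11 = 26.8571; wedge = 46.22 − 31.18 = 15.04.
DWL = ½ × 26.8571 × 15.04 = 201.97.

201.97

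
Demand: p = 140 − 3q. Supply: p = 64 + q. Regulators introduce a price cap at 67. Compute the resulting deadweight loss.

Competitive equilibrium: 140 − 3q = 64 + q → q* = 19, p* = 83.
At the ceiling p = 67, quantity supplied = (67 − 64)/1 = 3.
Willingness to pay at q' = 3: 140 − 3·3 = 131.
Δq = 19 − 3 = 16; wedge = 131 − 67 = 64.
Welfare loss = ½ × 16 × 64 = 512.

512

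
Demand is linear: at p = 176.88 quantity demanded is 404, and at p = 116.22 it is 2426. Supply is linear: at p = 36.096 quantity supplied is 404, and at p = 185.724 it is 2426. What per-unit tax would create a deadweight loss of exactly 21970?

Demand slope = (116.22 − 176.88)/(2426 − 404) = −0.03, so p = 189 − 0.03q.
Supply slope = (185.724 − 36.096)/(2426 − 404) = 0.074, so p = 6.2 + 0.074q.
Competitive equilibrium: 189 − 0.03q = 6.2 + 0.074q → q* = 1757.6923, p* = 136.2692.
A tax t gives Δq = t/0.104 and wedge t, so DWL = t²/0.208.
t²/0.208 = 21970 → t² = 4569.76 → t = 67.6.

67.6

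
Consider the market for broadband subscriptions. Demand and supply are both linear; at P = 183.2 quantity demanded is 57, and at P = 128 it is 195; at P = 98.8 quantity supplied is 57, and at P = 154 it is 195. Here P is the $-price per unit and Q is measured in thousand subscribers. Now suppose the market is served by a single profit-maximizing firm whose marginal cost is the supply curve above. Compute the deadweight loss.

$1173.61 thousand

Demand slope = (128 − 183.2)/(195 − 57) = −0.4, so P = 206 − 0.4Q.
Supply slope = (154 − 98.8)/(195 − 57) = 0.4, so P = 76 + 0.4Q.
Competitive equilibrium: 206 − 0.4Q = 76 + 0.4Q → Q* = 162.5, P* = 141.
Marginal revenue: MR = 206 − 0.8Q. Set MR = MC: 206 − 0.8Q = 76 + 0.4Q → Q_m = 108.3333.
Price P_m = 206 − 0.4·108.3333 = 162.6667; MC(Q_m) = 76 + 0.4·108.3333 = 119.3333.
Competitive Q* = 162.5, so ΔQ = 54.1667; wedge = 162.6667 − 119.3333 = 43.3334.
Welfare loss = ½ × 54.1667 × 43.3334 = $1173.61 thousand.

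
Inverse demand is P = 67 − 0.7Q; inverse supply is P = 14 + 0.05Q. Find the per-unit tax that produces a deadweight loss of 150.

15

Competitive equilibrium: 67 − 0.7Q = 14 + 0.05Q → Q* = 70.6667, P* = 17.5333.
A tax t gives ΔQ = t/0.75 and wedge t, so DWL = t²/1.5.
t²/1.5 = 150 → t² = 225 → t = 15.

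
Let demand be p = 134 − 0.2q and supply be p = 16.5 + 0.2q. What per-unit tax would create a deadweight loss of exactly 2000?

40

Competitive equilibrium: 134 − 0.2q = 16.5 + 0.2q → q* = 293.75, p* = 75.25.
A tax t gives Δq = t/0.4 and wedge t, so DWL = t²/0.8.
t²/0.8 = 2000 → t² = 1600 → t = 40.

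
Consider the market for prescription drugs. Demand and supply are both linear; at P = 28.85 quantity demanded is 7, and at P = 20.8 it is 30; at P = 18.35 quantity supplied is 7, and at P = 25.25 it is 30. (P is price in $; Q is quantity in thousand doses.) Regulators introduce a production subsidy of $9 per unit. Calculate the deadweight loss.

$62.31 thousand

Demand slope = (20.8 − 28.85)/(30 − 7) = −0.35, so P = 31.3 − 0.35Q.
Supply slope = (25.25 − 18.35)/(30 − 7) = 0.3, so P = 16.25 + 0.3Q.
Competitive equilibrium: 31.3 − 0.35Q = 16.25 + 0.3Q → Q* = 23.1538, P* = 23.1962.
The subsidy lowers effective supply by 9: P = 7.25 + 0.3Q.
New quantity: 31.3 − 0.35Q = 7.25 + 0.3Q → Q' = 37.
Overproduction ΔQ = 37 − 23.1538 = 13.8462; wedge = subsidy = 9.
Deadweight loss = ½ × 13.8462 × 9 = $62.31 thousand.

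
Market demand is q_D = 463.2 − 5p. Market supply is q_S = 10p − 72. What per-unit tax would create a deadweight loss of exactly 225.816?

In inverse form: demand p = 92.64 − 0.2q, supply p = 7.2 + 0.1q.
Competitive equilibrium: 92.64 − 0.2q = 7.2 + 0.1q → q* = 284.8, p* = 35.68.
A tax t gives Δq = t/0.3 and wedge t, so DWL = t²/0.6.
t²/0.6 = 225.816 → t² = 135.4896 → t = 11.64.

11.64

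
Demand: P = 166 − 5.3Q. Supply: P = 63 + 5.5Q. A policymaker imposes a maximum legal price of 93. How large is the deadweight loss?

90

Competitive equilibrium: 166 − 5.3Q = 63 + 5.5Q → Q* = 9.537, P* = 115.4537.
At the ceiling P = 93, quantity supplied = (93 − 63)/5.5 = 5.4545.
Willingness to pay at Q' = 5.4545: 166 − 5.3·5.4545 = 137.0912.
ΔQ = 9.537 − 5.4545 = 4.0825; wedge = 137.0912 − 93 = 44.0912.
Deadweight loss = ½ × 4.0825 × 44.0912 = 90.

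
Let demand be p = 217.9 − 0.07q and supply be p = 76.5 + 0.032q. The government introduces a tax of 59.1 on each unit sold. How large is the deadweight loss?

17121.62

Competitive equilibrium: 217.9 − 0.07q = 76.5 + 0.032q → q* = 1386.2745, p* = 120.8608.
With the tax, the buyer price exceeds the seller price by 59.1: (217.9 − 0.07q) − (76.5 + 0.032q) = 59.1 → q' = 806.8627.
Δq = 1386.2745 − 806.8627 = 579.4118; the wedge equals the tax, 59.1.
The triangle = ½ × 579.4118 × 59.1 = 17121.62.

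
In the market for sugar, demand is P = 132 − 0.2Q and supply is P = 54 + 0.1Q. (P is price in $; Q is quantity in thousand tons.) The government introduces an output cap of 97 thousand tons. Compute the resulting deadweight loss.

Competitive equilibrium: 132 − 0.2Q = 54 + 0.1Q → Q* = 260, P* = 80.
At Q = 97: demand price = 132 − 0.2·97 = 112.6; supply price = 54 + 0.1·97 = 63.7.
ΔQ = 260 − 97 = 163; wedge = 112.6 − 63.7 = 48.9.
The triangle = ½ × 163 × 48.9 = $3985.35 thousand.

$3985.35 thousand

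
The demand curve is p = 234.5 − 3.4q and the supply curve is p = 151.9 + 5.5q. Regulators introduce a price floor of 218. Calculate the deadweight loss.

87.25

Competitive equilibrium: 234.5 − 3.4q = 151.9 + 5.5q → q* = 9.2809, p* = 202.9449.
At the floor p = 218, quantity demanded = (234.5 − 218)/3.4 = 4.8529.
Sellers' marginal cost at q' = 4.8529: 151.9 + 5.5·4.8529 = 178.591.
Δq = 9.2809 − 4.8529 = 4.428; wedge = 218 − 178.591 = 39.409.
Welfare loss = ½ × 4.428 × 39.409 = 87.25.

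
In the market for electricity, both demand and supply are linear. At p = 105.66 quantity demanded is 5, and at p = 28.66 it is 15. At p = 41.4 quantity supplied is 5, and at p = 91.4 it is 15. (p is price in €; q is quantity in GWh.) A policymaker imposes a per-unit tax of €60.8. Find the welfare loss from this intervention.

€145.54

Demand slope = (28.66 − 105.66)/(15 − 5) = −7.7, so p = 144.16 − 7.7q.
Supply slope = (91.4 − 41.4)/(15 − 5) = 5, so p = 16.4 + 5q.
Competitive equilibrium: 144.16 − 7.7q = 16.4 + 5q → q* = 10.0598, p* = 66.6992.
With the tax, the buyer price exceeds the seller price by 60.8: (144.16 − 7.7q) − (16.4 + 5q) = 60.8 → q' = 5.2724.
Δq = 10.0598 − 5.2724 = 4.7874; the wedge equals the tax, 60.8.
DWL = ½ × 4.7874 × 60.8 = €145.54.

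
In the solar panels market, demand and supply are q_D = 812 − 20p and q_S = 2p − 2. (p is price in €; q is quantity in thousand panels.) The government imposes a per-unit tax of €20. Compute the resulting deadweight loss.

€363.64 thousand

In inverse form: demand p = 40.6 − 0.05q, supply p = 1 + 0.5q.
Competitive equilibrium: 40.6 − 0.05q = 1 + 0.5q → q* = 72, p* = 37.
With the tax, the buyer price exceeds the seller price by 20: (40.6 − 0.05q) − (1 + 0.5q) = 20 → q' = 35.6364.
Δq = 72 − 35.6364 = 36.3636; the wedge equals the tax, 20.
The triangle = ½ × 36.3636 × 20 = €363.64 thousand.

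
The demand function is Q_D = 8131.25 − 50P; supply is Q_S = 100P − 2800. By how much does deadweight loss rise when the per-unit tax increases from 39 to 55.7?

In inverse form: demand P = 162.625 − 0.02Q, supply P = 28 + 0.01Q.
Competitive equilibrium: 162.625 − 0.02Q = 28 + 0.01Q → Q* = 4487.5, P* = 72.875.
For a per-unit tax t: ΔQ = t/0.03, so DWL = ½·t·(t/0.03) = t²/0.06.
At t = 39: DWL = 25350. At t = 55.7: DWL = 51708.167.
Increase = 51708.167 − 25350 = 26358.17.

26358.17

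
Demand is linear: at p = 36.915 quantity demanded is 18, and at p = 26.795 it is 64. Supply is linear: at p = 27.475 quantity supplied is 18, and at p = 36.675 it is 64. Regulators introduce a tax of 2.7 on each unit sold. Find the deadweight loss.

Demand slope = (26.795 − 36.915)/(64 − 18) = −0.22, so p = 40.875 − 0.22q.
Supply slope = (36.675 − 27.475)/(64 − 18) = 0.2, so p = 23.875 + 0.2q.
Competitive equilibrium: 40.875 − 0.22q = 23.875 + 0.2q → q* = 40.4762, p* = 31.9702.
With the tax, the buyer price exceeds the seller price by 2.7: (40.875 − 0.22q) − (23.875 + 0.2q) = 2.7 → q' = 34.0476.
Δq = 40.4762 − 34.0476 = 6.4286; the wedge equals the tax, 2.7.
The triangle = ½ × 6.4286 × 2.7 = 8.68.

8.68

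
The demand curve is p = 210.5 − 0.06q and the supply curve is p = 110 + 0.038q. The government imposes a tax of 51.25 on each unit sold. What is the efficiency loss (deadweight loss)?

Competitive equilibrium: 210.5 − 0.06q = 110 + 0.038q → q* = 1025.5102, p* = 148.9694.
With the tax, the buyer price exceeds the seller price by 51.25: (210.5 − 0.06q) − (110 + 0.038q) = 51.25 → q' = 502.551.
Δq = 1025.5102 − 502.551 = 522.9592; the wedge equals the tax, 51.25.
The triangle = ½ × 522.9592 × 51.25 = 13400.83.

13400.83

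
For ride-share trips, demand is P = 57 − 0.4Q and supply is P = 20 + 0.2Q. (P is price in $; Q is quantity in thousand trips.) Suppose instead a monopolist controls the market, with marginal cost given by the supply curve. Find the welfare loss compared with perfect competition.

Competitive equilibrium: 57 − 0.4Q = 20 + 0.2Q → Q* = 61.6667, P* = 32.3333.
Marginal revenue: MR = 57 − 0.8Q. Set MR = MC: 57 − 0.8Q = 20 + 0.2Q → Q_m = 37.
Price P_m = 57 − 0.4·37 = 42.2; MC(Q_m) = 20 + 0.2·37 = 27.4.
Competitive Q* = 61.6667, so ΔQ = 24.6667; wedge = 42.2 − 27.4 = 14.8.
DWL = ½ × 24.6667 × 14.8 = $182.53 thousand.

$182.53 thousand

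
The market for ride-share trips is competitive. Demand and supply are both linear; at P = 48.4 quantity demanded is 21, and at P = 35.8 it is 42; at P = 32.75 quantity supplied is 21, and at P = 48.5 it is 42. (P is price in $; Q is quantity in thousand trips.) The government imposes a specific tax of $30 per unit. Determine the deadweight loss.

Demand slope = (35.8 − 48.4)/(42 − 21) = −0.6, so P = 61 − 0.6Q.
Supply slope = (48.5 − 32.75)/(42 − 21) = 0.75, so P = 17 + 0.75Q.
Competitive equilibrium: 61 − 0.6Q = 17 + 0.75Q → Q* = 32.5926, P* = 41.4444.
With the tax, the buyer price exceeds the seller price by 30: (61 − 0.6Q) − (17 + 0.75Q) = 30 → Q' = 10.3704.
ΔQ = 32.5926 − 10.3704 = 22.2222; the wedge equals the tax, 30.
The triangle = ½ × 22.2222 × 30 = $333.33 thousand.

$333.33 thousand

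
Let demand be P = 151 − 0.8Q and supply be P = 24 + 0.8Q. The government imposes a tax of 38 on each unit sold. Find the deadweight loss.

451.25

Competitive equilibrium: 151 − 0.8Q = 24 + 0.8Q → Q* = 79.375, P* = 87.5.
With the tax, the buyer price exceeds the seller price by 38: (151 − 0.8Q) − (24 + 0.8Q) = 38 → Q' = 55.625.
ΔQ = 79.375 − 55.625 = 23.75; the wedge equals the tax, 38.
Deadweight loss = ½ × 23.75 × 38 = 451.25.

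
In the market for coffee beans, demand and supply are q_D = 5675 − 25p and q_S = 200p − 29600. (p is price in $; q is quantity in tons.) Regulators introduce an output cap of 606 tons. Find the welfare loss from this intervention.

$29733.25

In inverse form: demand p = 227 − 0.04q, supply p = 148 + 0.005q.
Competitive equilibrium: 227 − 0.04q = 148 + 0.005q → q* = 1755.55556, p* = 156.77778.
At q = 606: demand price = 227 − 0.04·606 = 202.76; supply price = 148 + 0.005·606 = 151.03.
Δq = 1755.55556 − 606 = 1149.55556; wedge = 202.76 − 151.03 = 51.73.
The triangle = ½ × 1149.55556 × 51.73 = $29733.25.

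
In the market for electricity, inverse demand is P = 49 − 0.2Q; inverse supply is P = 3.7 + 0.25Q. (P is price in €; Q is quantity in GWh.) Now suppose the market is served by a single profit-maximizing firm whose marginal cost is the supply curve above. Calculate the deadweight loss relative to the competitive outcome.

Competitive equilibrium: 49 − 0.2Q = 3.7 + 0.25Q → Q* = 100.6667, P* = 28.8667.
Marginal revenue: MR = 49 − 0.4Q. Set MR = MC: 49 − 0.4Q = 3.7 + 0.25Q → Q_m = 69.6923.
Price P_m = 49 − 0.2·69.6923 = 35.0615; MC(Q_m) = 3.7 + 0.25·69.6923 = 21.1231.
Competitive Q* = 100.6667, so ΔQ = 30.9744; wedge = 35.0615 − 21.1231 = 13.9384.
The triangle = ½ × 30.9744 × 13.9384 = €215.87.

€215.87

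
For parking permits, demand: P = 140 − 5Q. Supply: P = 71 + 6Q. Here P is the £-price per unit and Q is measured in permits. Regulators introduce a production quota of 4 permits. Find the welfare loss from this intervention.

£28.41

Competitive equilibrium: 140 − 5Q = 71 + 6Q → Q* = 6.2727, P* = 108.6364.
At Q = 4: demand price = 140 − 5·4 = 120; supply price = 71 + 6·4 = 95.
ΔQ = 6.2727 − 4 = 2.2727; wedge = 120 − 95 = 25.
The triangle = ½ × 2.2727 × 25 = £28.41.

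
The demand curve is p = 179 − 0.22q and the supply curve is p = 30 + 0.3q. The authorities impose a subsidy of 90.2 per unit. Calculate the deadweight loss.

7823.12

Competitive equilibrium: 179 − 0.22q = 30 + 0.3q → q* = 286.53846, p* = 115.96154.
The subsidy lowers effective supply by 90.2: p = 0.3q − 60.2.
New quantity: 179 − 0.22q = 0.3q − 60.2 → q' = 460.
Overproduction Δq = 460 − 286.53846 = 173.46154; wedge = subsidy = 90.2.
DWL = ½ × 173.46154 × 90.2 = 7823.12.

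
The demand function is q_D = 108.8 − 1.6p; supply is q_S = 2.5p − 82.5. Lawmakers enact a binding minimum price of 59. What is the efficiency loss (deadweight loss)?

199.83

In inverse form: demand p = 68 − 0.625q, supply p = 33 + 0.4q.
Competitive equilibrium: 68 − 0.625q = 33 + 0.4q → q* = 34.1463, p* = 46.6585.
At the floor p = 59, quantity demanded = (68 − 59)/0.625 = 14.4.
Sellers' marginal cost at q' = 14.4: 33 + 0.4·14.4 = 38.76.
Δq = 34.1463 − 14.4 = 19.7463; wedge = 59 − 38.76 = 20.24.
DWL = ½ × 19.7463 × 20.24 = 199.83.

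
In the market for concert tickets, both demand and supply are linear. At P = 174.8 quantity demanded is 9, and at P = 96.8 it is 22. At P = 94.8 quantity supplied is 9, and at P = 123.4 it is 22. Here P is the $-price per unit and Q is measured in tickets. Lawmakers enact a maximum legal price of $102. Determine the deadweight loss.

Demand slope = (96.8 − 174.8)/(22 − 9) = −6, so P = 228.8 − 6Q.
Supply slope = (123.4 − 94.8)/(22 − 9) = 2.2, so P = 75 + 2.2Q.
Competitive equilibrium: 228.8 − 6Q = 75 + 2.2Q → Q* = 18.7561, P* = 116.2634.
At the ceiling P = 102, quantity supplied = (102 − 75)/2.2 = 12.2727.
Willingness to pay at Q' = 12.2727: 228.8 − 6·12.2727 = 155.1638.
ΔQ = 18.7561 − 12.2727 = 6.4834; wedge = 155.1638 − 102 = 53.1638.
The triangle = ½ × 6.4834 × 53.1638 = $172.34.

$172.34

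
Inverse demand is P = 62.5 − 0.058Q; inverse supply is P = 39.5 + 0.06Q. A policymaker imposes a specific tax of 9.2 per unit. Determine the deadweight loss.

358.64

Competitive equilibrium: 62.5 − 0.058Q = 39.5 + 0.06Q → Q* = 194.9153, P* = 51.1949.
With the tax, the buyer price exceeds the seller price by 9.2: (62.5 − 0.058Q) − (39.5 + 0.06Q) = 9.2 → Q' = 116.9492.
ΔQ = 194.9153 − 116.9492 = 77.9661; the wedge equals the tax, 9.2.
Welfare loss = ½ × 77.9661 × 9.2 = 358.64.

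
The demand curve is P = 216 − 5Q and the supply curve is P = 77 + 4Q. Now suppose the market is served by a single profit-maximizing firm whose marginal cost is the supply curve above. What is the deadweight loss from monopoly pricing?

136.91

Competitive equilibrium: 216 − 5Q = 77 + 4Q → Q* = 15.4444, P* = 138.7778.
Marginal revenue: MR = 216 − 10Q. Set MR = MC: 216 − 10Q = 77 + 4Q → Q_m = 9.9286.
Price P_m = 216 − 5·9.9286 = 166.357; MC(Q_m) = 77 + 4·9.9286 = 116.7144.
Competitive Q* = 15.4444, so ΔQ = 5.5158; wedge = 166.357 − 116.7144 = 49.6426.
The triangle = ½ × 5.5158 × 49.6426 = 136.91.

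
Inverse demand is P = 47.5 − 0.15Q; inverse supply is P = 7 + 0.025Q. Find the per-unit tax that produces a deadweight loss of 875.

17.5

Competitive equilibrium: 47.5 − 0.15Q = 7 + 0.025Q → Q* = 231.4286, P* = 12.7857.
A tax t gives ΔQ = t/0.175 and wedge t, so DWL = t²/0.35.
t²/0.35 = 875 → t² = 306.25 → t = 17.5.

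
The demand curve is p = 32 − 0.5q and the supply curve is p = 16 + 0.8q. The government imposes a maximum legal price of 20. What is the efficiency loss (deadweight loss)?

Competitive equilibrium: 32 − 0.5q = 16 + 0.8q → q* = 12.3077, p* = 25.8462.
At the ceiling p = 20, quantity supplied = (20 − 16)/0.8 = 5.
Willingness to pay at q' = 5: 32 − 0.5·5 = 29.5.
Δq = 12.3077 − 5 = 7.3077; wedge = 29.5 − 20 = 9.5.
Welfare loss = ½ × 7.3077 × 9.5 = 34.71.

34.71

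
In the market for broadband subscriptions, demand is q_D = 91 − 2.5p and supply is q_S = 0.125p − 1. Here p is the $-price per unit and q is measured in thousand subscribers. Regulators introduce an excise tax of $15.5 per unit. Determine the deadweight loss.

In inverse form: demand p = 36.4 − 0.4q, supply p = 8 + 8q.
Competitive equilibrium: 36.4 − 0.4q = 8 + 8q → q* = 3.381, p* = 35.0476.
With the tax, the buyer price exceeds the seller price by 15.5: (36.4 − 0.4q) − (8 + 8q) = 15.5 → q' = 1.5357.
Δq = 3.381 − 1.5357 = 1.8453; the wedge equals the tax, 15.5.
Welfare loss = ½ × 1.8453 × 15.5 = $14.30 thousand.

$14.30 thousand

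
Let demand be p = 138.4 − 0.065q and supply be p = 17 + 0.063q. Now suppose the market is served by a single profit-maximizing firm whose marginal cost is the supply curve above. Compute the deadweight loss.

Competitive equilibrium: 138.4 − 0.065q = 17 + 0.063q → q* = 948.4375, p* = 76.7516.
Marginal revenue: MR = 138.4 − 0.13q. Set MR = MC: 138.4 − 0.13q = 17 + 0.063q → q_m = 629.0155.
Price p_m = 138.4 − 0.065·629.0155 = 97.514; MC(q_m) = 17 + 0.063·629.0155 = 56.628.
Competitive q* = 948.4375, so Δq = 319.422; wedge = 97.514 − 56.628 = 40.886.
DWL = ½ × 319.422 × 40.886 = 6529.94.

6529.94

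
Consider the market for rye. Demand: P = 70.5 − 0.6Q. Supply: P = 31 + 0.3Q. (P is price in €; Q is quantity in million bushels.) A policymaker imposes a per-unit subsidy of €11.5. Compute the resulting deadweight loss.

Competitive equilibrium: 70.5 − 0.6Q = 31 + 0.3Q → Q* = 43.8889, P* = 44.1667.
The subsidy lowers effective supply by 11.5: P = 19.5 + 0.3Q.
New quantity: 70.5 − 0.6Q = 19.5 + 0.3Q → Q' = 56.6667.
Overproduction ΔQ = 56.6667 − 43.8889 = 12.7778; wedge = subsidy = 11.5.
Welfare loss = ½ × 12.7778 × 11.5 = €73.47 million.

€73.47 million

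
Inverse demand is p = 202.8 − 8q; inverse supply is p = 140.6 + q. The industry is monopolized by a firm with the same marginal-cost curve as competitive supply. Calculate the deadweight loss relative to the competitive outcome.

Competitive equilibrium: 202.8 − 8q = 140.6 + q → q* = 6.9111, p* = 147.5111.
Marginal revenue: MR = 202.8 − 16q. Set MR = MC: 202.8 − 16q = 140.6 + q → q_m = 3.6588.
Price p_m = 202.8 − 8·3.6588 = 173.5296; MC(q_m) = 140.6 + 1·3.6588 = 144.2588.
Competitive q* = 6.9111, so Δq = 3.2523; wedge = 173.5296 − 144.2588 = 29.2708.
DWL = ½ × 3.2523 × 29.2708 = 47.60.

47.60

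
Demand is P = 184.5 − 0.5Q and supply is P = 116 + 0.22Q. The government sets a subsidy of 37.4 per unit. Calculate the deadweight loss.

971.36

Competitive equilibrium: 184.5 − 0.5Q = 116 + 0.22Q → Q* = 95.1389, P* = 136.9306.
The subsidy lowers effective supply by 37.4: P = 78.6 + 0.22Q.
New quantity: 184.5 − 0.5Q = 78.6 + 0.22Q → Q' = 147.0833.
Overproduction ΔQ = 147.0833 − 95.1389 = 51.9444; wedge = subsidy = 37.4.
Welfare loss = ½ × 51.9444 × 37.4 = 971.36.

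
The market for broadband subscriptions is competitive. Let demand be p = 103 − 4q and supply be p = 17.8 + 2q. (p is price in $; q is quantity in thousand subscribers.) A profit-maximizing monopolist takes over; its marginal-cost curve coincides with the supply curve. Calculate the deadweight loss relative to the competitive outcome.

$96.79 thousand

Competitive equilibrium: 103 − 4q = 17.8 + 2q → q* = 14.2, p* = 46.2.
Marginal revenue: MR = 103 − 8q. Set MR = MC: 103 − 8q = 17.8 + 2q → q_m = 8.52.
Price p_m = 103 − 4·8.52 = 68.92; MC(q_m) = 17.8 + 2·8.52 = 34.84.
Competitive q* = 14.2, so Δq = 5.68; wedge = 68.92 − 34.84 = 34.08.
DWL = ½ × 5.68 × 34.08 = $96.79 thousand.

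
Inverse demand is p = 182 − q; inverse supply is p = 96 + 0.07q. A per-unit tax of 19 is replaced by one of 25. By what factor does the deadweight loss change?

Competitive equilibrium: 182 − q = 96 + 0.07q → q* = 80.3738, p* = 101.6262.
For a per-unit tax t: Δq = t/1.07, so DWL = ½·t·(t/1.07) = t²/2.14.
At t = 19: DWL = 168.692. At t = 25: DWL = 292.056.
Ratio = (25/19)² = 1.731.

1.731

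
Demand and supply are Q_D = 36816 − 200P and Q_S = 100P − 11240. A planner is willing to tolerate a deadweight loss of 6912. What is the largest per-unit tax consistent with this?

In inverse form: demand P = 184.08 − 0.005Q, supply P = 112.4 + 0.01Q.
Competitive equilibrium: 184.08 − 0.005Q = 112.4 + 0.01Q → Q* = 4778.6667, P* = 160.1867.
A tax t gives ΔQ = t/0.015 and wedge t, so DWL = t²/0.03.
t²/0.03 = 6912 → t² = 207.36 → t = 14.4.

14.4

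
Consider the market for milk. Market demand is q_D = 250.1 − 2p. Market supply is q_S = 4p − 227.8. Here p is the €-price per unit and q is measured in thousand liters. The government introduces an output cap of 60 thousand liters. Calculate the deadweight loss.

€355.74 thousand

In inverse form: demand p = 125.05 − 0.5q, supply p = 56.95 + 0.25q.
Competitive equilibrium: 125.05 − 0.5q = 56.95 + 0.25q → q* = 90.8, p* = 79.65.
At q = 60: demand price = 125.05 − 0.5·60 = 95.05; supply price = 56.95 + 0.25·60 = 71.95.
Δq = 90.8 − 60 = 30.8; wedge = 95.05 − 71.95 = 23.1.
The triangle = ½ × 30.8 × 23.1 = €355.74 thousand.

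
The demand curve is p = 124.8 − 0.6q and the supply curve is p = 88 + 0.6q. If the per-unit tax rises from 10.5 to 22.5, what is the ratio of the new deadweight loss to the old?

Competitive equilibrium: 124.8 − 0.6q = 88 + 0.6q → q* = 30.6667, p* = 106.4.
For a per-unit tax t: Δq = t/1.2, so DWL = ½·t·(t/1.2) = t²/2.4.
At t = 10.5: DWL = 45.9375. At t = 22.5: DWL = 210.9375.
Ratio = (22.5/10.5)² = 4.592.

4.592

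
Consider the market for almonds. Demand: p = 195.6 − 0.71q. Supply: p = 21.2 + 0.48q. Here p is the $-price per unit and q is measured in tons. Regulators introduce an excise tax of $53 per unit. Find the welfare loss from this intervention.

Competitive equilibrium: 195.6 − 0.71q = 21.2 + 0.48q → q* = 146.5546, p* = 91.5462.
With the tax, the buyer price exceeds the seller price by 53: (195.6 − 0.71q) − (21.2 + 0.48q) = 53 → q' = 102.0168.
Δq = 146.5546 − 102.0168 = 44.5378; the wedge equals the tax, 53.
Welfare loss = ½ × 44.5378 × 53 = $1180.25.

$1180.25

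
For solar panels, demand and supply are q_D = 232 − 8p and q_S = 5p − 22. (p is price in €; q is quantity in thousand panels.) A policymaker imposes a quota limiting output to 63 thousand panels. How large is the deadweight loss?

In inverse form: demand p = 29 − 0.125q, supply p = 4.4 + 0.2q.
Competitive equilibrium: 29 − 0.125q = 4.4 + 0.2q → q* = 75.6923, p* = 19.5385.
At q = 63: demand price = 29 − 0.125·63 = 21.125; supply price = 4.4 + 0.2·63 = 17.
Δq = 75.6923 − 63 = 12.6923; wedge = 21.125 − 17 = 4.125.
Deadweight loss = ½ × 12.6923 × 4.125 = €26.18 thousand.

€26.18 thousand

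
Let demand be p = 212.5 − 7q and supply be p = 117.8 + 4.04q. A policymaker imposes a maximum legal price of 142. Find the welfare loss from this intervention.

Competitive equilibrium: 212.5 − 7q = 117.8 + 4.04q → q* = 8.5779, p* = 152.4547.
At the ceiling p = 142, quantity supplied = (142 − 117.8)/4.04 = 5.9901.
Willingness to pay at q' = 5.9901: 212.5 − 7·5.9901 = 170.5693.
Δq = 8.5779 − 5.9901 = 2.5878; wedge = 170.5693 − 142 = 28.5693.
DWL = ½ × 2.5878 × 28.5693 = 36.97.

36.97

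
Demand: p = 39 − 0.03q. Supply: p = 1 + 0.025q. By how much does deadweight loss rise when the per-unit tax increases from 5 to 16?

2100

Competitive equilibrium: 39 − 0.03q = 1 + 0.025q → q* = 690.9091, p* = 18.2727.
For a per-unit tax t: Δq = t/0.055, so DWL = ½·t·(t/0.055) = t²/0.11.
At t = 5: DWL = 227.273. At t = 16: DWL = 2327.273.
Increase = 2327.273 − 227.273 = 2100.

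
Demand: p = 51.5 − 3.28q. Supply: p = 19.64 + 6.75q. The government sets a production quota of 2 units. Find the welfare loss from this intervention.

Competitive equilibrium: 51.5 − 3.28q = 19.64 + 6.75q → q* = 3.1765, p* = 41.0812.
At q = 2: demand price = 51.5 − 3.28·2 = 44.94; supply price = 19.64 + 6.75·2 = 33.14.
Δq = 3.1765 − 2 = 1.1765; wedge = 44.94 − 33.14 = 11.8.
DWL = ½ × 1.1765 × 11.8 = 6.94.

6.94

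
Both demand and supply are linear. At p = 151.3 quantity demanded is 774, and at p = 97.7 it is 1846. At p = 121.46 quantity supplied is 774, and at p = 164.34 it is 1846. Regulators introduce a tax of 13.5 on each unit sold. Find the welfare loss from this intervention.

1012.50

Demand slope = (97.7 − 151.3)/(1846 − 774) = −0.05, so p = 190 − 0.05q.
Supply slope = (164.34 − 121.46)/(1846 − 774) = 0.04, so p = 90.5 + 0.04q.
Competitive equilibrium: 190 − 0.05q = 90.5 + 0.04q → q* = 1105.5556, p* = 134.7222.
With the tax, the buyer price exceeds the seller price by 13.5: (190 − 0.05q) − (90.5 + 0.04q) = 13.5 → q' = 955.5556.
Δq = 1105.5556 − 955.5556 = 150; the wedge equals the tax, 13.5.
DWL = ½ × 150 × 13.5 = 1012.50.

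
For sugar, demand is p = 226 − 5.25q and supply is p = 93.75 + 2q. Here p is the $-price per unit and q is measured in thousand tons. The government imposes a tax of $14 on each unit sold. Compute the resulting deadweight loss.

$13.52 thousand

Competitive equilibrium: 226 − 5.25q = 93.75 + 2q → q* = 18.2414, p* = 130.2328.
With the tax, the buyer price exceeds the seller price by 14: (226 − 5.25q) − (93.75 + 2q) = 14 → q' = 16.3103.
Δq = 18.2414 − 16.3103 = 1.9311; the wedge equals the tax, 14.
The triangle = ½ × 1.9311 × 14 = $13.52 thousand.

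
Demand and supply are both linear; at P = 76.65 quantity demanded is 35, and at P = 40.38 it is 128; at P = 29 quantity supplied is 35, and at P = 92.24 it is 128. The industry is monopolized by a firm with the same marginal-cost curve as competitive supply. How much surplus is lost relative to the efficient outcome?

Demand slope = (40.38 − 76.65)/(128 − 35) = −0.39, so P = 90.3 − 0.39Q.
Supply slope = (92.24 − 29)/(128 − 35) = 0.68, so P = 5.2 + 0.68Q.
Competitive equilibrium: 90.3 − 0.39Q = 5.2 + 0.68Q → Q* = 79.5327, P* = 59.2822.
Marginal revenue: MR = 90.3 − 0.78Q. Set MR = MC: 90.3 − 0.78Q = 5.2 + 0.68Q → Q_m = 58.2877.
Price P_m = 90.3 − 0.39·58.2877 = 67.5678; MC(Q_m) = 5.2 + 0.68·58.2877 = 44.8356.
Competitive Q* = 79.5327, so ΔQ = 21.245; wedge = 67.5678 − 44.8356 = 22.7322.
The triangle = ½ × 21.245 × 22.7322 = 241.47.

241.47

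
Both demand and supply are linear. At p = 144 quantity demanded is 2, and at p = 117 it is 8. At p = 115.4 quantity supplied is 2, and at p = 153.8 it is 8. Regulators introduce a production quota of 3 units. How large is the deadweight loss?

14.37

Demand slope = (117 − 144)/(8 − 2) = −4.5, so p = 153 − 4.5q.
Supply slope = (153.8 − 115.4)/(8 − 2) = 6.4, so p = 102.6 + 6.4q.
Competitive equilibrium: 153 − 4.5q = 102.6 + 6.4q → q* = 4.6239, p* = 132.1927.
At q = 3: demand price = 153 − 4.5·3 = 139.5; supply price = 102.6 + 6.4·3 = 121.8.
Δq = 4.6239 − 3 = 1.6239; wedge = 139.5 − 121.8 = 17.7.
Deadweight loss = ½ × 1.6239 × 17.7 = 14.37.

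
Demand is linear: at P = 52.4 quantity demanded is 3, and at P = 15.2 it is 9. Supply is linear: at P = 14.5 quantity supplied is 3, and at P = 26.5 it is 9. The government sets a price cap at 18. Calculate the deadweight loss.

Demand slope = (15.2 − 52.4)/(9 − 3) = −6.2, so P = 71 − 6.2Q.
Supply slope = (26.5 − 14.5)/(9 − 3) = 2, so P = 8.5 + 2Q.
Competitive equilibrium: 71 − 6.2Q = 8.5 + 2Q → Q* = 7.622, P* = 23.7439.
At the ceiling P = 18, quantity supplied = (18 − 8.5)/2 = 4.75.
Willingness to pay at Q' = 4.75: 71 − 6.2·4.75 = 41.55.
ΔQ = 7.622 − 4.75 = 2.872; wedge = 41.55 − 18 = 23.55.
Welfare loss = ½ × 2.872 × 23.55 = 33.82.

33.82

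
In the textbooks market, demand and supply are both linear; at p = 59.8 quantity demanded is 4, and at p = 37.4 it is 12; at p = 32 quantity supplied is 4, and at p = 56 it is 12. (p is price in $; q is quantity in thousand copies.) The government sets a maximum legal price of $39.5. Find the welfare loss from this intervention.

$15.25 thousand

Demand slope = (37.4 − 59.8)/(12 − 4) = −2.8, so p = 71 − 2.8q.
Supply slope = (56 − 32)/(12 − 4) = 3, so p = 20 + 3q.
Competitive equilibrium: 71 − 2.8q = 20 + 3q → q* = 8.7931, p* = 46.3793.
At the ceiling p = 39.5, quantity supplied = (39.5 − 20)/3 = 6.5.
Willingness to pay at q' = 6.5: 71 − 2.8·6.5 = 52.8.
Δq = 8.7931 − 6.5 = 2.2931; wedge = 52.8 − 39.5 = 13.3.
The triangle = ½ × 2.2931 × 13.3 = $15.25 thousand.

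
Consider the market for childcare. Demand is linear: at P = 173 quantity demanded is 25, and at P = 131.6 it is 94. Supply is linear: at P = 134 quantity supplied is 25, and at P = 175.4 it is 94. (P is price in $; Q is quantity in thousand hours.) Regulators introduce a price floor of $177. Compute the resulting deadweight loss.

$920.42 thousand

Demand slope = (131.6 − 173)/(94 − 25) = −0.6, so P = 188 − 0.6Q.
Supply slope = (175.4 − 134)/(94 − 25) = 0.6, so P = 119 + 0.6Q.
Competitive equilibrium: 188 − 0.6Q = 119 + 0.6Q → Q* = 57.5, P* = 153.5.
At the floor P = 177, quantity demanded = (188 − 177)/0.6 = 18.3333.
Sellers' marginal cost at Q' = 18.3333: 119 + 0.6·18.3333 = 130.
ΔQ = 57.5 − 18.3333 = 39.1667; wedge = 177 − 130 = 47.
The triangle = ½ × 39.1667 × 47 = $920.42 thousand.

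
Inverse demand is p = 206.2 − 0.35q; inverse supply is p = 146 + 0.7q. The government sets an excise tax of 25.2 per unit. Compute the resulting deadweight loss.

302.40

Competitive equilibrium: 206.2 − 0.35q = 146 + 0.7q → q* = 57.3333, p* = 186.1333.
With the tax, the buyer price exceeds the seller price by 25.2: (206.2 − 0.35q) − (146 + 0.7q) = 25.2 → q' = 33.3333.
Δq = 57.3333 − 33.3333 = 24; the wedge equals the tax, 25.2.
The triangle = ½ × 24 × 25.2 = 302.40.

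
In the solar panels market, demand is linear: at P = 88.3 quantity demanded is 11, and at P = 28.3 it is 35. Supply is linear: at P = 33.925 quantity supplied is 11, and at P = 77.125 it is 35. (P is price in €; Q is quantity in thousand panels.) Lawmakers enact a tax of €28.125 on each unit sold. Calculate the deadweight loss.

Demand slope = (28.3 − 88.3)/(35 − 11) = −2.5, so P = 115.8 − 2.5Q.
Supply slope = (77.125 − 33.925)/(35 − 11) = 1.8, so P = 14.125 + 1.8Q.
Competitive equilibrium: 115.8 − 2.5Q = 14.125 + 1.8Q → Q* = 23.6453, P* = 56.6866.
With the tax, the buyer price exceeds the seller price by 28.125: (115.8 − 2.5Q) − (14.125 + 1.8Q) = 28.125 → Q' = 17.1047.
ΔQ = 23.6453 − 17.1047 = 6.5406; the wedge equals the tax, 28.125.
DWL = ½ × 6.5406 × 28.125 = €91.98 thousand.

€91.98 thousand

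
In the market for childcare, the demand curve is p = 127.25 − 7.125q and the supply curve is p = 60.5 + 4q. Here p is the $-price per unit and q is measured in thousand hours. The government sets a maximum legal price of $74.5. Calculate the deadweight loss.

Competitive equilibrium: 127.25 − 7.125q = 60.5 + 4q → q* = 6, p* = 84.5.
At the ceiling p = 74.5, quantity supplied = (74.5 − 60.5)/4 = 3.5.
Willingness to pay at q' = 3.5: 127.25 − 7.125·3.5 = 102.3125.
Δq = 6 − 3.5 = 2.5; wedge = 102.3125 − 74.5 = 27.8125.
DWL = ½ × 2.5 × 27.8125 = $34.77 thousand.

$34.77 thousand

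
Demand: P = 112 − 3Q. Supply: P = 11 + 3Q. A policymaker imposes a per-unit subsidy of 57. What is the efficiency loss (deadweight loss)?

Competitive equilibrium: 112 − 3Q = 11 + 3Q → Q* = 16.8333, P* = 61.5.
The subsidy lowers effective supply by 57: P = 3Q − 46.
New quantity: 112 − 3Q = 3Q − 46 → Q' = 26.3333.
Overproduction ΔQ = 26.3333 − 16.8333 = 9.5; wedge = subsidy = 57.
Welfare loss = ½ × 9.5 × 57 = 270.75.

270.75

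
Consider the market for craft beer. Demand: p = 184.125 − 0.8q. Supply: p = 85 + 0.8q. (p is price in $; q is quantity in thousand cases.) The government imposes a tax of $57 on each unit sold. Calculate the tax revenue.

$1500.70 thousand

Competitive equilibrium: 184.125 − 0.8q = 85 + 0.8q → q* = 61.9531, p* = 134.5625.
With the tax, the buyer price exceeds the seller price by 57: (184.125 − 0.8q) − (85 + 0.8q) = 57 → q' = 26.3281.
Tax revenue = 57 × 26.3281 = $1500.70 thousand.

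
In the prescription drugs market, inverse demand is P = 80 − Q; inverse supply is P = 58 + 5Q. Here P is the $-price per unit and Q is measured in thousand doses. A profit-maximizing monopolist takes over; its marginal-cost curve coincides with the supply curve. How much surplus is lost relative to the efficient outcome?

Competitive equilibrium: 80 − Q = 58 + 5Q → Q* = 3.6667, P* = 76.3333.
Marginal revenue: MR = 80 − 2Q. Set MR = MC: 80 − 2Q = 58 + 5Q → Q_m = 3.1429.
Price P_m = 80 − 1·3.1429 = 76.8571; MC(Q_m) = 58 + 5·3.1429 = 73.7145.
Competitive Q* = 3.6667, so ΔQ = 0.5238; wedge = 76.8571 − 73.7145 = 3.1426.
Welfare loss = ½ × 0.5238 × 3.1426 = $0.82 thousand.

$0.82 thousand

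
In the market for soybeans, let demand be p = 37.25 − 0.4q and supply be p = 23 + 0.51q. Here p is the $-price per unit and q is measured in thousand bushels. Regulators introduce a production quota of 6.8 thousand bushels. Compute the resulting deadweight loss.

$35.71 thousand

Competitive equilibrium: 37.25 − 0.4q = 23 + 0.51q → q* = 15.6593, p* = 30.9863.
At q = 6.8: demand price = 37.25 − 0.4·6.8 = 34.53; supply price = 23 + 0.51·6.8 = 26.468.
Δq = 15.6593 − 6.8 = 8.8593; wedge = 34.53 − 26.468 = 8.062.
DWL = ½ × 8.8593 × 8.062 = $35.71 thousand.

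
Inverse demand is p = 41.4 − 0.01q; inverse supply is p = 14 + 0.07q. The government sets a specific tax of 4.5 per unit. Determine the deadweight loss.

Competitive equilibrium: 41.4 − 0.01q = 14 + 0.07q → q* = 342.5, p* = 37.975.
With the tax, the buyer price exceeds the seller price by 4.5: (41.4 − 0.01q) − (14 + 0.07q) = 4.5 → q' = 286.25.
Δq = 342.5 − 286.25 = 56.25; the wedge equals the tax, 4.5.
The triangle = ½ × 56.25 × 4.5 = 126.56.

126.56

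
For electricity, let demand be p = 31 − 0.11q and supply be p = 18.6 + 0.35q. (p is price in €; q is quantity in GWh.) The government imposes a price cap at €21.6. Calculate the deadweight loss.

€77.74

Competitive equilibrium: 31 − 0.11q = 18.6 + 0.35q → q* = 26.9565, p* = 28.0348.
At the ceiling p = 21.6, quantity supplied = (21.6 − 18.6)/0.35 = 8.5714.
Willingness to pay at q' = 8.5714: 31 − 0.11·8.5714 = 30.0571.
Δq = 26.9565 − 8.5714 = 18.3851; wedge = 30.0571 − 21.6 = 8.4571.
The triangle = ½ × 18.3851 × 8.4571 = €77.74.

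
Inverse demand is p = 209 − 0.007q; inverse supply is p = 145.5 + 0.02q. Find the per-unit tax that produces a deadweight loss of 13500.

Competitive equilibrium: 209 − 0.007q = 145.5 + 0.02q → q* = 2351.8519, p* = 192.537.
A tax t gives Δq = t/0.027 and wedge t, so DWL = t²/0.054.
t²/0.054 = 13500 → t² = 729 → t = 27.

27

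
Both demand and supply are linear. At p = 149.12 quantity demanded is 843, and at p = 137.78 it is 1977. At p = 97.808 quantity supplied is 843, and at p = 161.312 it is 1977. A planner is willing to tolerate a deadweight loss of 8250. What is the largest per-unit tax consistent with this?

33

Demand slope = (137.78 − 149.12)/(1977 − 843) = −0.01, so p = 157.55 − 0.01q.
Supply slope = (161.312 − 97.808)/(1977 − 843) = 0.056, so p = 50.6 + 0.056q.
Competitive equilibrium: 157.55 − 0.01q = 50.6 + 0.056q → q* = 1620.4545, p* = 141.3455.
A tax t gives Δq = t/0.066 and wedge t, so DWL = t²/0.132.
t²/0.132 = 8250 → t² = 1089 → t = 33.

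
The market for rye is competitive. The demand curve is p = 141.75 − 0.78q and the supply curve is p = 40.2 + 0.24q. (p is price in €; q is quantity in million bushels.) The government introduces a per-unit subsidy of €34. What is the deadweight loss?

Competitive equilibrium: 141.75 − 0.78q = 40.2 + 0.24q → q* = 99.5588, p* = 64.0941.
The subsidy lowers effective supply by 34: p = 6.2 + 0.24q.
New quantity: 141.75 − 0.78q = 6.2 + 0.24q → q' = 132.8922.
Overproduction Δq = 132.8922 − 99.5588 = 33.3334; wedge = subsidy = 34.
Deadweight loss = ½ × 33.3334 × 34 = €566.67 million.

€566.67 million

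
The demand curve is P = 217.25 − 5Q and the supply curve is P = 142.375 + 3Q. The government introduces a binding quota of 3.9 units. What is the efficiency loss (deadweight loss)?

119.22

Competitive equilibrium: 217.25 − 5Q = 142.375 + 3Q → Q* = 9.3594, P* = 170.4531.
At Q = 3.9: demand price = 217.25 − 5·3.9 = 197.75; supply price = 142.375 + 3·3.9 = 154.075.
ΔQ = 9.3594 − 3.9 = 5.4594; wedge = 197.75 − 154.075 = 43.675.
Welfare loss = ½ × 5.4594 × 43.675 = 119.22.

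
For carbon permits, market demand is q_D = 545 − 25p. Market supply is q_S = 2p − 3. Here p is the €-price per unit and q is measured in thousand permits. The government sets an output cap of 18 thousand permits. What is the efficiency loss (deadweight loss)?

€103.64 thousand

In inverse form: demand p = 21.8 − 0.04q, supply p = 1.5 + 0.5q.
Competitive equilibrium: 21.8 − 0.04q = 1.5 + 0.5q → q* = 37.5926, p* = 20.2963.
At q = 18: demand price = 21.8 − 0.04·18 = 21.08; supply price = 1.5 + 0.5·18 = 10.5.
Δq = 37.5926 − 18 = 19.5926; wedge = 21.08 − 10.5 = 10.58.
DWL = ½ × 19.5926 × 10.58 = €103.64 thousand.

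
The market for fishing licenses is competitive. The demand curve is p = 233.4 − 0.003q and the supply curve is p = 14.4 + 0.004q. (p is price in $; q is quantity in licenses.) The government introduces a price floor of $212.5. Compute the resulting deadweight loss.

Competitive equilibrium: 233.4 − 0.003q = 14.4 + 0.004q → q* = 31285.714286, p* = 139.542857.
At the floor p = 212.5, quantity demanded = (233.4 − 212.5)/0.003 = 6966.666667.
Sellers' marginal cost at q' = 6966.666667: 14.4 + 0.004·6966.666667 = 42.266667.
Δq = 31285.714286 − 6966.666667 = 24319.047619; wedge = 212.5 − 42.266667 = 170.233333.
DWL = ½ × 24319.047619 × 170.233333 = $2069956.27.

$2069956.27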